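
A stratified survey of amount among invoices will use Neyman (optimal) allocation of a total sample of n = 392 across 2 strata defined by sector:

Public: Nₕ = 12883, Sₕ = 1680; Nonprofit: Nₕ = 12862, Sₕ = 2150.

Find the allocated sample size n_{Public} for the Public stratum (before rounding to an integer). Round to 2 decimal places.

172.11

Neyman allocation: nₕ = n·NₕSₕ / Σⱼ NⱼSⱼ.
Σ NⱼSⱼ = 12883·1680 + 12862·2150 = 4.929674 × 10^7.
n_{Public} = 392·12883·1680 / (4.929674 × 10^7) = 172.11.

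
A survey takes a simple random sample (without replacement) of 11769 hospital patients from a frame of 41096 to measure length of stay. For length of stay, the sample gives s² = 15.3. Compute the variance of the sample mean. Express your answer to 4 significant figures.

Under SRS without replacement, Var(ȳ) = (1 − f)·s²/n with f = n/N = 11769/41096 = 0.28637824.
Var(ȳ) = (1 − 0.28637824)·15.3/11769 = 0.71362176·0.0013000255 = 9.2772648 × 10^-4.

9.277 × 10^-4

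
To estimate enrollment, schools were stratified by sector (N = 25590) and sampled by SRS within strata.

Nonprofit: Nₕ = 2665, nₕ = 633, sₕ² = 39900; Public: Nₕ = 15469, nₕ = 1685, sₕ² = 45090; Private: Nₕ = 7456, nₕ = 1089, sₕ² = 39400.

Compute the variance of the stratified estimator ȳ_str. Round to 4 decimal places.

11.8573

Var(ȳ_str) = Σₕ Wₕ²(1 − fₕ)sₕ²/nₕ with Wₕ = Nₕ/N, N = 25590.
Nonprofit: Wₕ = 0.10414224; term = 0.10414224²·(1 − 0.23752345)·39900/633 = 0.52125416.
Public: Wₕ = 0.60449394; term = 0.60449394²·(1 − 0.10892753)·45090/1685 = 8.7131916.
Private: Wₕ = 0.29136381; term = 0.29136381²·(1 − 0.14605687)·39400/1089 = 2.6228202.
Sum = 11.857266.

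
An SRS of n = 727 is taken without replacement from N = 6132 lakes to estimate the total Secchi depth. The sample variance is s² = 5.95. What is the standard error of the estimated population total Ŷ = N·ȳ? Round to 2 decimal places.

Var(Ŷ) = N²·Var(ȳ) = N²·(1 − n/N)·s²/n.
f = 727/6132 = 0.11855838; Var(ȳ) = 0.88144162·5.95/727 = 0.0072139995.
Var(Ŷ) = 6132² · 0.0072139995 = 271256.65.
SE(Ŷ) = √(271256.65) = 520.82.

520.82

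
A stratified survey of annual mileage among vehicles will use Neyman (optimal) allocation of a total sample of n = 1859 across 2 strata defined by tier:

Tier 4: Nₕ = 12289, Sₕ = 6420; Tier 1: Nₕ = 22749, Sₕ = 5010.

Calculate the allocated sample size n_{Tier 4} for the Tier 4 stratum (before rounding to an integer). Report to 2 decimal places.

760.45

Neyman allocation: nₕ = n·NₕSₕ / Σⱼ NⱼSⱼ.
Σ NⱼSⱼ = 12289·6420 + 22749·5010 = 1.9286787 × 10^8.
n_{Tier 4} = 1859·12289·6420 / (1.9286787 × 10^8) = 760.45.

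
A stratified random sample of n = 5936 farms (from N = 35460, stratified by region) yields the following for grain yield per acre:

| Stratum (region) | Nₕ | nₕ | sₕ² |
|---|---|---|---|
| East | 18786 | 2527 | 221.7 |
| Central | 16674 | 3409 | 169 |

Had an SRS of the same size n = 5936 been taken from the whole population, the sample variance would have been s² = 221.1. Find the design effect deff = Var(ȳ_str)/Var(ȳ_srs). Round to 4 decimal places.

Var(ȳ_str) = Σ Wₕ²(1−fₕ)sₕ²/nₕ with Wₕ = Nₕ/35460:
  East: (18786/35460)²·(1−2527/18786)·221.7/2527 = 0.021311359
  Central: (16674/35460)²·(1−3409/16674)·169/3409 = 0.0087202572
  → Var(ȳ_str) = 0.030031616.
Var(ȳ_srs) = (1 − 5936/35460)·221.1/5936 = 0.03101211.
deff = 0.030031616 / 0.03101211 = 0.9684.

0.9684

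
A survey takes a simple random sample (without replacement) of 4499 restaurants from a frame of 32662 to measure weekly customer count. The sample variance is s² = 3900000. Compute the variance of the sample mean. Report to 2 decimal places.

Under SRS without replacement, Var(ȳ) = (1 − f)·s²/n with f = n/N = 4499/32662 = 0.13774417.
Var(ȳ) = (1 − 0.13774417)·3900000/4499 = 0.86225583·866.8593 = 747.45449.

747.45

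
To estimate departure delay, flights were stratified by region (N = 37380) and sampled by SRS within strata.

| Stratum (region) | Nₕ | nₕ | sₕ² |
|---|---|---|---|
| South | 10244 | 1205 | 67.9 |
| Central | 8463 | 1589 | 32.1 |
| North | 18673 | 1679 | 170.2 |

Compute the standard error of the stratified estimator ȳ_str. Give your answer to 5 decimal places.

Var(ȳ_str) = Σₕ Wₕ²(1 − fₕ)sₕ²/nₕ with Wₕ = Nₕ/N, N = 37380.
South: Wₕ = 0.27405029; term = 0.27405029²·(1 − 0.11762983)·67.9/1205 = 0.00373417.
Central: Wₕ = 0.22640449; term = 0.22640449²·(1 − 0.18775848)·32.1/1589 = 8.4107826 × 10^-4.
North: Wₕ = 0.49954521; term = 0.49954521²·(1 − 0.08991592)·170.2/1679 = 0.023021837.
Sum = 0.027597085.
SE = √(0.027597085) = 0.16612.

0.16612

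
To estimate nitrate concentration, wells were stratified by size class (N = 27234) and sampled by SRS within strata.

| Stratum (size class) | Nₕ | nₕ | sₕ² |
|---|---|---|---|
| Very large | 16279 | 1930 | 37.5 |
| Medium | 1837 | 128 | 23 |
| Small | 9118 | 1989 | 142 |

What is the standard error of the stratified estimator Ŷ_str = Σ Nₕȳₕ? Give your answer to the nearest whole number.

3121

Var(Ŷ_str) = Σₕ Nₕ²(1 − fₕ)sₕ²/nₕ.
Very large: 16279²·(1 − 1930/16279)·37.5/1930 = 4.5386147 × 10^6.
Medium: 1837²·(1 − 128/1837)·23/128 = 564116.87.
Small: 9118²·(1 − 1989/9118)·142/1989 = 4.6406815 × 10^6.
Sum = 9.7434131 × 10^6.
SE = √(9.7434131 × 10^6) = 3121.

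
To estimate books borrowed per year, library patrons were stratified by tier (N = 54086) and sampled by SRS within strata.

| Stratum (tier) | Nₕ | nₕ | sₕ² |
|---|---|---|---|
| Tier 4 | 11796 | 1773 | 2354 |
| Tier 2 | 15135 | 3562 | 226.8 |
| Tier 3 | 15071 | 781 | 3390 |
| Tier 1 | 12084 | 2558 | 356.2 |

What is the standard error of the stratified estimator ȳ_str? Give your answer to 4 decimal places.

Var(ȳ_str) = Σₕ Wₕ²(1 − fₕ)sₕ²/nₕ with Wₕ = Nₕ/N, N = 54086.
Tier 4: Wₕ = 0.21809710; term = 0.21809710²·(1 − 0.15030519)·2354/1773 = 0.053661213.
Tier 2: Wₕ = 0.27983212; term = 0.27983212²·(1 − 0.23534853)·226.8/3562 = 0.0038124819.
Tier 3: Wₕ = 0.27864882; term = 0.27864882²·(1 − 0.05182138)·3390/781 = 0.31956061.
Tier 1: Wₕ = 0.22342196; term = 0.22342196²·(1 − 0.21168487)·356.2/2558 = 0.0054795506.
Sum = 0.38251386.
SE = √(0.38251386) = 0.6185.

0.6185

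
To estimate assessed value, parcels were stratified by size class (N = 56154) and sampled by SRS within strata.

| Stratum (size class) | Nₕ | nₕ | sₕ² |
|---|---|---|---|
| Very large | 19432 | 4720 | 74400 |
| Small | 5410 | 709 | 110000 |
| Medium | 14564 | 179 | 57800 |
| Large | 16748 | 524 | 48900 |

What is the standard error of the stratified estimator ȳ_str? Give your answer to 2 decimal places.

5.67

Var(ȳ_str) = Σₕ Wₕ²(1 − fₕ)sₕ²/nₕ with Wₕ = Nₕ/N, N = 56154.
Very large: Wₕ = 0.34604837; term = 0.34604837²·(1 − 0.24289831)·74400/4720 = 1.4290873.
Small: Wₕ = 0.09634220; term = 0.09634220²·(1 − 0.13105360)·110000/709 = 1.2513321.
Medium: Wₕ = 0.25935819; term = 0.25935819²·(1 − 0.01229058)·57800/179 = 21.453786.
Large: Wₕ = 0.29825124; term = 0.29825124²·(1 − 0.03128732)·48900/524 = 8.0415.
Sum = 32.175705.
SE = √(32.175705) = 5.67.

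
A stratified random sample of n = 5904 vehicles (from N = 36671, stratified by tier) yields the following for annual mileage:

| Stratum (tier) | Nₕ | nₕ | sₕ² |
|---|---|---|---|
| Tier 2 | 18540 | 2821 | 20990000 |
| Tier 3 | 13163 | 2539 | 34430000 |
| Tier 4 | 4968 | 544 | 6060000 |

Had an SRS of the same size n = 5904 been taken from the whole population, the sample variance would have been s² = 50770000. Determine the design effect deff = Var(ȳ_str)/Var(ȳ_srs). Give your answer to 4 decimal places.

0.4442

Var(ȳ_str) = Σ Wₕ²(1−fₕ)sₕ²/nₕ with Wₕ = Nₕ/36671:
  Tier 2: (18540/36671)²·(1−2821/18540)·20990000/2821 = 1612.4954
  Tier 3: (13163/36671)²·(1−2539/13163)·34430000/2539 = 1410.1709
  Tier 4: (4968/36671)²·(1−544/4968)·6060000/544 = 182.06435
  → Var(ȳ_str) = 3204.7307.
Var(ȳ_srs) = (1 − 5904/36671)·50770000/5904 = 7214.782.
deff = 3204.7307 / 7214.782 = 0.4442.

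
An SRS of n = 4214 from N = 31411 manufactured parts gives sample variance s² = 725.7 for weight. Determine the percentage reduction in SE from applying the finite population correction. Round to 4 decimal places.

6.9493

f = n/N = 4214/31411 = 0.13415682.
SE_no-fpc = √(s²/n) = 0.41498395; SE_fpc = √((1−f)s²/n) = 0.38614544.
Ratio = √(1−f) = 0.93050695. Reduction = 100·(1 − 0.93050695) = 6.9493%.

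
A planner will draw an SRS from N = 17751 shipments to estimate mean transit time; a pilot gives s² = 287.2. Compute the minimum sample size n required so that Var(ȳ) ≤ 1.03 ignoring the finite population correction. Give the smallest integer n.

279

Without fpc, n₀ = s²/D = 287.2/1.03 = 278.8350.
Rounding up, n = 279.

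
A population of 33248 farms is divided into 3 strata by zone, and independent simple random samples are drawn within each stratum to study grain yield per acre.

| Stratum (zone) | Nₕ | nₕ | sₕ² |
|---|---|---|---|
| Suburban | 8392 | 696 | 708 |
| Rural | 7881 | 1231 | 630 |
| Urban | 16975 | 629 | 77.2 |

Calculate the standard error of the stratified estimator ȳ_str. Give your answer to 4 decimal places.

0.3384

Var(ȳ_str) = Σₕ Wₕ²(1 − fₕ)sₕ²/nₕ with Wₕ = Nₕ/N, N = 33248.
Suburban: Wₕ = 0.25240616; term = 0.25240616²·(1 − 0.08293613)·708/696 = 0.059432432.
Rural: Wₕ = 0.23703681; term = 0.23703681²·(1 − 0.15619845)·630/1231 = 0.024263554.
Urban: Wₕ = 0.51055703; term = 0.51055703²·(1 − 0.03705449)·77.2/629 = 0.03080753.
Sum = 0.11450352.
SE = √(0.11450352) = 0.3384.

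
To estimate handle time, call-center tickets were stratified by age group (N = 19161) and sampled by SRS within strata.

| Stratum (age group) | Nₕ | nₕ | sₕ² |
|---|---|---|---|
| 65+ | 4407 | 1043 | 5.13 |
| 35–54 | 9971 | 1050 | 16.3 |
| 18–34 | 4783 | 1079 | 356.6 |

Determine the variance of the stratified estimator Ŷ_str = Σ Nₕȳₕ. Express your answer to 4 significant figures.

Var(Ŷ_str) = Σₕ Nₕ²(1 − fₕ)sₕ²/nₕ.
65+: 4407²·(1 − 1043/4407)·5.13/1043 = 72917.554.
35–54: 9971²·(1 − 1050/9971)·16.3/1050 = 1.3808629 × 10^6.
18–34: 4783²·(1 − 1079/4783)·356.6/1079 = 5.8550587 × 10^6.
Sum = 7.3088392 × 10^6.

7.309 × 10^6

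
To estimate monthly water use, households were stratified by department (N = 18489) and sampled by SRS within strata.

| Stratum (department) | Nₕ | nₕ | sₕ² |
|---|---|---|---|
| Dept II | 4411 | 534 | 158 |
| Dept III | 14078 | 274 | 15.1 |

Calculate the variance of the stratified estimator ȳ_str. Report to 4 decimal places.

0.0461

Var(ȳ_str) = Σₕ Wₕ²(1 − fₕ)sₕ²/nₕ with Wₕ = Nₕ/N, N = 18489.
Dept II: Wₕ = 0.23857429; term = 0.23857429²·(1 − 0.12106098)·158/534 = 0.014802049.
Dept III: Wₕ = 0.76142571; term = 0.76142571²·(1 − 0.01946299)·15.1/274 = 0.031328922.
Sum = 0.046130971.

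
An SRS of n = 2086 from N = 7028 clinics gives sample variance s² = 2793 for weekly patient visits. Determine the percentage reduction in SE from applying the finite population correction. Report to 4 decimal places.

f = n/N = 2086/7028 = 0.29681275.
SE_no-fpc = √(s²/n) = 1.1571198; SE_fpc = √((1−f)s²/n) = 0.97031738.
Ratio = √(1−f) = 0.83856261. Reduction = 100·(1 − 0.83856261) = 16.1437%.

16.1437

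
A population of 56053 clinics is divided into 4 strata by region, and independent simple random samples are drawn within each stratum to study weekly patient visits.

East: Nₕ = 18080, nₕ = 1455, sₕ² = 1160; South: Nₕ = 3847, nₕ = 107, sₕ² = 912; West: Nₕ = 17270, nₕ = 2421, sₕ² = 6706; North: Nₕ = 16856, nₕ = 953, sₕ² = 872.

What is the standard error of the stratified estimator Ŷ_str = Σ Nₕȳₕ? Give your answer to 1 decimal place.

36302.5

Var(Ŷ_str) = Σₕ Nₕ²(1 − fₕ)sₕ²/nₕ.
East: 18080²·(1 − 1455/18080)·1160/1455 = 2.3963766 × 10^8.
South: 3847²·(1 − 107/3847)·912/107 = 1.2263229 × 10^8.
West: 17270²·(1 − 2421/17270)·6706/2421 = 7.1032697 × 10^8.
North: 16856²·(1 − 953/16856)·872/953 = 2.4527719 × 10^8.
Sum = 1.3178741 × 10^9.
SE = √(1.3178741 × 10^9) = 36302.5.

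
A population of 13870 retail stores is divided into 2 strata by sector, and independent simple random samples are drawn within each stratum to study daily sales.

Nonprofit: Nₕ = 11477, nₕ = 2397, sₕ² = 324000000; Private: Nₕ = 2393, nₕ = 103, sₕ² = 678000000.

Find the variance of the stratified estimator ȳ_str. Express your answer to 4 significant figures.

260700

Var(ȳ_str) = Σₕ Wₕ²(1 − fₕ)sₕ²/nₕ with Wₕ = Nₕ/N, N = 13870.
Nonprofit: Wₕ = 0.82746936; term = 0.82746936²·(1 − 0.20885249)·324000000/2397 = 73221.443.
Private: Wₕ = 0.17253064; term = 0.17253064²·(1 − 0.04304221)·678000000/103 = 187507.1.
Sum = 260728.54.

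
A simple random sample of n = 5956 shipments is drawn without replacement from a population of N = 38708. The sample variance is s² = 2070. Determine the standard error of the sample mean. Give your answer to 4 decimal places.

Under SRS without replacement, Var(ȳ) = (1 − f)·s²/n with f = n/N = 5956/38708 = 0.15387000.
Var(ȳ) = (1 − 0.15387000)·2070/5956 = 0.84613000·0.34754869 = 0.29407137.
SE(ȳ) = √(0.29407137) = 0.5423.

0.5423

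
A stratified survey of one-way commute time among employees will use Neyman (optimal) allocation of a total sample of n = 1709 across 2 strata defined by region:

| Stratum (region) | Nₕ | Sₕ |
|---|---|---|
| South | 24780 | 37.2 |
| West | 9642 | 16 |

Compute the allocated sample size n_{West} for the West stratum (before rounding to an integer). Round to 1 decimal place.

Neyman allocation: nₕ = n·NₕSₕ / Σⱼ NⱼSⱼ.
Σ NⱼSⱼ = 24780·37.2 + 9642·16 = 1.076088 × 10^6.
n_{West} = 1709·9642·16 / (1.076088 × 10^6) = 245.0.

245.0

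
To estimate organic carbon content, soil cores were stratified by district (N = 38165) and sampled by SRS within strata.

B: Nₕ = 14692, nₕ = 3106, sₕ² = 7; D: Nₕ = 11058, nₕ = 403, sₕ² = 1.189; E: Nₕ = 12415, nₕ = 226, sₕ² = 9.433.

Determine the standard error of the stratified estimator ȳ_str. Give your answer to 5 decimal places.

Var(ȳ_str) = Σₕ Wₕ²(1 − fₕ)sₕ²/nₕ with Wₕ = Nₕ/N, N = 38165.
B: Wₕ = 0.38496004; term = 0.38496004²·(1 − 0.21140757)·7/3106 = 2.6337861 × 10^-4.
D: Wₕ = 0.28974191; term = 0.28974191²·(1 − 0.03644420)·1.189/403 = 2.3865817 × 10^-4.
E: Wₕ = 0.32529805; term = 0.32529805²·(1 − 0.01820379)·9.433/226 = 0.0043363633.
Sum = 0.0048384001.
SE = √(0.0048384001) = 0.06956.

0.06956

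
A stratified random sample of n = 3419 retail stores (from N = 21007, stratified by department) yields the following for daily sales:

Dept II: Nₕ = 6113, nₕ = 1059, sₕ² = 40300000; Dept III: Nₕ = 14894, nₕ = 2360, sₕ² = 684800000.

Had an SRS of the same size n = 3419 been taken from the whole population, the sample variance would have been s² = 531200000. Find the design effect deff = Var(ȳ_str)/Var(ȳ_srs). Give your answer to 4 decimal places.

Var(ȳ_str) = Σ Wₕ²(1−fₕ)sₕ²/nₕ with Wₕ = Nₕ/21007:
  Dept II: (6113/21007)²·(1−1059/6113)·40300000/1059 = 2664.2235
  Dept III: (14894/21007)²·(1−2360/14894)·684800000/2360 = 122750.91
  → Var(ȳ_str) = 125415.13.
Var(ȳ_srs) = (1 − 3419/21007)·531200000/3419 = 130080.26.
deff = 125415.13 / 130080.26 = 0.9641.

0.9641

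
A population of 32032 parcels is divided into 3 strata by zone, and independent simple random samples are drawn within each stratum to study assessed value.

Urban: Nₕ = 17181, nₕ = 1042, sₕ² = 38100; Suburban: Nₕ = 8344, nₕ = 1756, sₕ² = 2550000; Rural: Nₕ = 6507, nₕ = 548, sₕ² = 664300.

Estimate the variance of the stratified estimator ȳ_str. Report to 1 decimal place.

133.5

Var(ȳ_str) = Σₕ Wₕ²(1 − fₕ)sₕ²/nₕ with Wₕ = Nₕ/N, N = 32032.
Urban: Wₕ = 0.53636988; term = 0.53636988²·(1 − 0.06064839)·38100/1042 = 9.8813027.
Suburban: Wₕ = 0.26048951; term = 0.26048951²·(1 − 0.21045062)·2550000/1756 = 77.799256.
Rural: Wₕ = 0.20314061; term = 0.20314061²·(1 − 0.08421700)·664300/548 = 45.811.
Sum = 133.49156.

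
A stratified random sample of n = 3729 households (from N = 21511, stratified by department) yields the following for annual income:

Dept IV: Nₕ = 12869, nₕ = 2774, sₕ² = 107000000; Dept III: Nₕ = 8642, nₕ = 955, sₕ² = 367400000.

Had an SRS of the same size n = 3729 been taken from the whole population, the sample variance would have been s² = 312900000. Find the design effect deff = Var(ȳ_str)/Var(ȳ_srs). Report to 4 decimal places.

0.9524

Var(ȳ_str) = Σ Wₕ²(1−fₕ)sₕ²/nₕ with Wₕ = Nₕ/21511:
  Dept IV: (12869/21511)²·(1−2774/12869)·107000000/2774 = 10829.471
  Dept III: (8642/21511)²·(1−955/8642)·367400000/955 = 55231.358
  → Var(ȳ_str) = 66060.829.
Var(ȳ_srs) = (1 − 3729/21511)·312900000/3729 = 69363.849.
deff = 66060.829 / 69363.849 = 0.9524.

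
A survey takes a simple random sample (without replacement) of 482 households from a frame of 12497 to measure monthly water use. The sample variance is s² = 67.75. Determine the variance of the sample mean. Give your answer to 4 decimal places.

Under SRS without replacement, Var(ȳ) = (1 − f)·s²/n with f = n/N = 482/12497 = 0.03856926.
Var(ȳ) = (1 − 0.03856926)·67.75/482 = 0.96143074·0.14056017 = 0.13513886.

0.1351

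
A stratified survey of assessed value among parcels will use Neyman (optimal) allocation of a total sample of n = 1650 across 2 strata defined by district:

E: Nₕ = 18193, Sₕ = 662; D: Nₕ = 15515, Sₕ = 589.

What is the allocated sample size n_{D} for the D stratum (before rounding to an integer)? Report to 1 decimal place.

Neyman allocation: nₕ = n·NₕSₕ / Σⱼ NⱼSⱼ.
Σ NⱼSⱼ = 18193·662 + 15515·589 = 2.1182101 × 10^7.
n_{D} = 1650·15515·589 / (2.1182101 × 10^7) = 711.8.

711.8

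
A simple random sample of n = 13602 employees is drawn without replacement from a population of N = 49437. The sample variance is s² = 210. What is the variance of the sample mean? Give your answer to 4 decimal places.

0.0112

Under SRS without replacement, Var(ȳ) = (1 − f)·s²/n with f = n/N = 13602/49437 = 0.27513805.
Var(ȳ) = (1 − 0.27513805)·210/13602 = 0.72486195·0.015438906 = 0.011191075.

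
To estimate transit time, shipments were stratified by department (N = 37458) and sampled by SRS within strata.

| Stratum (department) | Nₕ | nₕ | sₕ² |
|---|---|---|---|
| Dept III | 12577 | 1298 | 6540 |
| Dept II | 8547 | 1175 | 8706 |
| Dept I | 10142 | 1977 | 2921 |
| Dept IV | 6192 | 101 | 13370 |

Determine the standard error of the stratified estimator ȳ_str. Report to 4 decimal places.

2.1184

Var(ȳ_str) = Σₕ Wₕ²(1 − fₕ)sₕ²/nₕ with Wₕ = Nₕ/N, N = 37458.
Dept III: Wₕ = 0.33576272; term = 0.33576272²·(1 − 0.10320426)·6540/1298 = 0.50940305.
Dept II: Wₕ = 0.22817556; term = 0.22817556²·(1 − 0.13747514)·8706/1175 = 0.332729.
Dept I: Wₕ = 0.27075658; term = 0.27075658²·(1 − 0.19493197)·2921/1977 = 0.087199805.
Dept IV: Wₕ = 0.16530514; term = 0.16530514²·(1 − 0.01631137)·13370/101 = 3.5582824.
Sum = 4.4876143.
SE = √(4.4876143) = 2.1184.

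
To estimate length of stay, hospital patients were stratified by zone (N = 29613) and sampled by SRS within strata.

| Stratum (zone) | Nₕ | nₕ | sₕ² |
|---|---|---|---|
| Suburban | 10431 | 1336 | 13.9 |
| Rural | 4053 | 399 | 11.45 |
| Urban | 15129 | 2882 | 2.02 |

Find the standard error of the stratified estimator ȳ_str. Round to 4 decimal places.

0.0419

Var(ȳ_str) = Σₕ Wₕ²(1 − fₕ)sₕ²/nₕ with Wₕ = Nₕ/N, N = 29613.
Suburban: Wₕ = 0.35224395; term = 0.35224395²·(1 − 0.12807976)·13.9/1336 = 0.0011255691.
Rural: Wₕ = 0.13686557; term = 0.13686557²·(1 − 0.09844560)·11.45/399 = 4.8463293 × 10^-4.
Urban: Wₕ = 0.51089049; term = 0.51089049²·(1 − 0.19049508)·2.02/2882 = 1.4809231 × 10^-4.
Sum = 0.0017582943.
SE = √(0.0017582943) = 0.0419.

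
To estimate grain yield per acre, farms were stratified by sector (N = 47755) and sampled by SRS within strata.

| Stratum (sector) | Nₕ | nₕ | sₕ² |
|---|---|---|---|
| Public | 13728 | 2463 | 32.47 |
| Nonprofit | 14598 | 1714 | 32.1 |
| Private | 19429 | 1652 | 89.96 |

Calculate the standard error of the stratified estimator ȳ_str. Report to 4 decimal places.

Var(ȳ_str) = Σₕ Wₕ²(1 − fₕ)sₕ²/nₕ with Wₕ = Nₕ/N, N = 47755.
Public: Wₕ = 0.28746728; term = 0.28746728²·(1 − 0.17941434)·32.47/2463 = 8.9396115 × 10^-4.
Nonprofit: Wₕ = 0.30568527; term = 0.30568527²·(1 − 0.11741334)·32.1/1714 = 0.0015445451.
Private: Wₕ = 0.40684745; term = 0.40684745²·(1 − 0.08502754)·89.96/1652 = 0.0082472778.
Sum = 0.010685784.
SE = √(0.010685784) = 0.1034.

0.1034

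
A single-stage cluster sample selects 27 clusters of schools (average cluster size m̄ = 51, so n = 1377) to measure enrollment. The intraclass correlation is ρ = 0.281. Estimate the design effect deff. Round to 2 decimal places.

deff = 1 + (51 − 1)·0.281 = 1 + 14.05 = 15.05.

15.05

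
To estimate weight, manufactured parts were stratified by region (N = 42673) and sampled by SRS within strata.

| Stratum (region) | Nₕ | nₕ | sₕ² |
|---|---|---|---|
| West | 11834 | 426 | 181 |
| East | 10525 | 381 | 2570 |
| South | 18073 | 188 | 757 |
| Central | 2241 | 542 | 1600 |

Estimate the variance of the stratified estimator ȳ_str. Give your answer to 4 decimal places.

1.1479

Var(ȳ_str) = Σₕ Wₕ²(1 − fₕ)sₕ²/nₕ with Wₕ = Nₕ/N, N = 42673.
West: Wₕ = 0.27731821; term = 0.27731821²·(1 − 0.03599797)·181/426 = 0.031499503.
East: Wₕ = 0.24664308; term = 0.24664308²·(1 − 0.03619952)·2570/381 = 0.39548785.
South: Wₕ = 0.42352307; term = 0.42352307²·(1 − 0.01040226)·757/188 = 0.71474458.
Central: Wₕ = 0.05251564; term = 0.05251564²·(1 − 0.24185631)·1600/542 = 0.0061723363.
Sum = 1.1479043.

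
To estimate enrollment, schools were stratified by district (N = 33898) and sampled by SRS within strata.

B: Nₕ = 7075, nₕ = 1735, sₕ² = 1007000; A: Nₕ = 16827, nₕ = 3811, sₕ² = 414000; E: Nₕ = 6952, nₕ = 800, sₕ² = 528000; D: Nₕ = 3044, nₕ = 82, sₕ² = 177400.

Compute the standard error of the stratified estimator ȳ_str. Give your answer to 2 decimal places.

9.02

Var(ȳ_str) = Σₕ Wₕ²(1 − fₕ)sₕ²/nₕ with Wₕ = Nₕ/N, N = 33898.
B: Wₕ = 0.20871438; term = 0.20871438²·(1 − 0.24522968)·1007000/1735 = 19.083127.
A: Wₕ = 0.49640097; term = 0.49640097²·(1 − 0.22648125)·414000/3811 = 20.70606.
E: Wₕ = 0.20508585; term = 0.20508585²·(1 − 0.11507480)·528000/800 = 24.565289.
D: Wₕ = 0.08979881; term = 0.08979881²·(1 − 0.02693824)·177400/82 = 16.975451.
Sum = 81.329927.
SE = √(81.329927) = 9.02.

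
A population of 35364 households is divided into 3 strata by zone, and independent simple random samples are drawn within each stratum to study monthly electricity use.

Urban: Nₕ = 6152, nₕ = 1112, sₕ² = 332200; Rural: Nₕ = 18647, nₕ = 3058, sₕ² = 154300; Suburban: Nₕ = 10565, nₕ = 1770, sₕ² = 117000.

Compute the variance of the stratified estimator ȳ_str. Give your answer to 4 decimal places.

24.0461

Var(ȳ_str) = Σₕ Wₕ²(1 − fₕ)sₕ²/nₕ with Wₕ = Nₕ/N, N = 35364.
Urban: Wₕ = 0.17396222; term = 0.17396222²·(1 − 0.18075423)·332200/1112 = 7.4066008.
Rural: Wₕ = 0.52728764; term = 0.52728764²·(1 − 0.16399421)·154300/3058 = 11.728242.
Suburban: Wₕ = 0.29875014; term = 0.29875014²·(1 − 0.16753431)·117000/1770 = 4.9112855.
Sum = 24.046128.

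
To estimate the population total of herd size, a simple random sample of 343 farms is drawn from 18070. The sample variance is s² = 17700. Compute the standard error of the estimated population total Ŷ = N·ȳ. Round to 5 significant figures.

128570

Var(Ŷ) = N²·Var(ȳ) = N²·(1 − n/N)·s²/n.
f = 343/18070 = 0.01898174; Var(ȳ) = 0.98101826·17700/343 = 50.623974.
Var(Ŷ) = 18070² · 50.623974 = 1.6529988 × 10^10.
SE(Ŷ) = √(1.6529988 × 10^10) = 128570.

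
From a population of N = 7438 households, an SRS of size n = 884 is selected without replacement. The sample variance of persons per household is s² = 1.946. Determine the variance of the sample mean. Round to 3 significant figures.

Under SRS without replacement, Var(ȳ) = (1 − f)·s²/n with f = n/N = 884/7438 = 0.11884915.
Var(ȳ) = (1 − 0.11884915)·1.946/884 = 0.88115085·0.0022013575 = 0.001939728.

0.00194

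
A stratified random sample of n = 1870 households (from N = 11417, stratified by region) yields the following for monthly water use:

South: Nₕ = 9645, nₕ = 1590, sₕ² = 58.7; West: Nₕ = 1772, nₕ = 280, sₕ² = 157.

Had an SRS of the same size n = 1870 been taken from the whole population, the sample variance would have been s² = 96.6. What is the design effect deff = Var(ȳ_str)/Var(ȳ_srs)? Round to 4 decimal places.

0.7727

Var(ȳ_str) = Σ Wₕ²(1−fₕ)sₕ²/nₕ with Wₕ = Nₕ/11417:
  South: (9645/11417)²·(1−1590/9645)·58.7/1590 = 0.022004158
  West: (1772/11417)²·(1−280/1772)·157/280 = 0.011372872
  → Var(ȳ_str) = 0.03337703.
Var(ȳ_srs) = (1 − 1870/11417)·96.6/1870 = 0.043196687.
deff = 0.03337703 / 0.043196687 = 0.7727.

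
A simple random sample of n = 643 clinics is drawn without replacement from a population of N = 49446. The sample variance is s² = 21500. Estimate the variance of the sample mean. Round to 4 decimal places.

33.0022

Under SRS without replacement, Var(ȳ) = (1 − f)·s²/n with f = n/N = 643/49446 = 0.01300409.
Var(ȳ) = (1 − 0.01300409)·21500/643 = 0.98699591·33.437014 = 33.002196.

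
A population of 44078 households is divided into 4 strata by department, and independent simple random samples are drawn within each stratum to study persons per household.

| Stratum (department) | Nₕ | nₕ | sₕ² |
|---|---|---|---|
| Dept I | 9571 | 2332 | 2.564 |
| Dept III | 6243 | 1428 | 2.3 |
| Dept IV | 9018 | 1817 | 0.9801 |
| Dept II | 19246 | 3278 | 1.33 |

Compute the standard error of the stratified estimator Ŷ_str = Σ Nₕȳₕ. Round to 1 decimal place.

533.2

Var(Ŷ_str) = Σₕ Nₕ²(1 − fₕ)sₕ²/nₕ.
Dept I: 9571²·(1 − 2332/9571)·2.564/2332 = 76177.264.
Dept III: 6243²·(1 − 1428/6243)·2.3/1428 = 48416.039.
Dept IV: 9018²·(1 − 1817/9018)·0.9801/1817 = 35028.255.
Dept II: 19246²·(1 − 3278/19246)·1.33/3278 = 124690.59.
Sum = 284312.15.
SE = √(284312.15) = 533.2.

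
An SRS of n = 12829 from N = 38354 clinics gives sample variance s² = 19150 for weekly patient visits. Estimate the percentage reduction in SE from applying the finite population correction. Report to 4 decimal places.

f = n/N = 12829/38354 = 0.33448923.
SE_no-fpc = √(s²/n) = 1.2217659; SE_fpc = √((1−f)s²/n) = 0.99670246.
Ratio = √(1−f) = 0.81578843. Reduction = 100·(1 − 0.81578843) = 18.4212%.

18.4212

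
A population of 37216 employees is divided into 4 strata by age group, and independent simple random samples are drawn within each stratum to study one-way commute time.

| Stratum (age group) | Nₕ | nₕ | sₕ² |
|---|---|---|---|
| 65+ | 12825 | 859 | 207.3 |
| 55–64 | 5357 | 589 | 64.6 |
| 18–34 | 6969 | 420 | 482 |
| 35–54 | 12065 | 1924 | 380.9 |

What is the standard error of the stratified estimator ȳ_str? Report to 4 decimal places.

Var(ȳ_str) = Σₕ Wₕ²(1 − fₕ)sₕ²/nₕ with Wₕ = Nₕ/N, N = 37216.
65+: Wₕ = 0.34460985; term = 0.34460985²·(1 − 0.06697856)·207.3/859 = 0.02673949.
55–64: Wₕ = 0.14394347; term = 0.14394347²·(1 − 0.10994960)·64.6/589 = 0.0020226267.
18–34: Wₕ = 0.18725817; term = 0.18725817²·(1 − 0.06026690)·482/420 = 0.037816716.
35–54: Wₕ = 0.32418852; term = 0.32418852²·(1 − 0.15946954)·380.9/1924 = 0.017488583.
Sum = 0.084067416.
SE = √(0.084067416) = 0.2899.

0.2899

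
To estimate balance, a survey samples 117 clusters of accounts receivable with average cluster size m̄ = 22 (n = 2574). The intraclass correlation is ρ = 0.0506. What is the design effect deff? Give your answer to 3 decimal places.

deff = 1 + (22 − 1)·0.0506 = 1 + 1.0626 = 2.0626.

2.063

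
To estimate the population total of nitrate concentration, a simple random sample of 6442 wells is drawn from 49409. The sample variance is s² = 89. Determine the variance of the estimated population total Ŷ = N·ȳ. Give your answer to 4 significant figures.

2.933 × 10^7

Var(Ŷ) = N²·Var(ȳ) = N²·(1 − n/N)·s²/n.
f = 6442/49409 = 0.13038110; Var(ȳ) = 0.86961890·89/6442 = 0.012014294.
Var(Ŷ) = 49409² · 0.012014294 = 2.9329887 × 10^7.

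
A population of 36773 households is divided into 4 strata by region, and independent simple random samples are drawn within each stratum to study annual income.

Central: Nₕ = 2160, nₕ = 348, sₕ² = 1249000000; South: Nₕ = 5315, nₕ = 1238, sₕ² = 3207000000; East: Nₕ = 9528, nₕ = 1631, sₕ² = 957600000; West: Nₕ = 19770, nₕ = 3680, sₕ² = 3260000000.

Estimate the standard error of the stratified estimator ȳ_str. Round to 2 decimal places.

Var(ȳ_str) = Σₕ Wₕ²(1 − fₕ)sₕ²/nₕ with Wₕ = Nₕ/N, N = 36773.
Central: Wₕ = 0.05873875; term = 0.05873875²·(1 − 0.16111111)·1249000000/348 = 10388.121.
South: Wₕ = 0.14453539; term = 0.14453539²·(1 − 0.23292568)·3207000000/1238 = 41511.093.
East: Wₕ = 0.25910315; term = 0.25910315²·(1 − 0.17117968)·957600000/1631 = 32669.007.
West: Wₕ = 0.53762271; term = 0.53762271²·(1 − 0.18614062)·3260000000/3680 = 208388.8.
Sum = 292957.02.
SE = √(292957.02) = 541.26.

541.26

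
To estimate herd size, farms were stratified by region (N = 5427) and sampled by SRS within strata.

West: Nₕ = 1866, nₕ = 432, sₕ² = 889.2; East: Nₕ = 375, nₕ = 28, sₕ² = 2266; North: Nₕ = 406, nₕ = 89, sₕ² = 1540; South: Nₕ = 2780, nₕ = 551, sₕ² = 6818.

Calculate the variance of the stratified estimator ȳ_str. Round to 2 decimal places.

Var(ȳ_str) = Σₕ Wₕ²(1 − fₕ)sₕ²/nₕ with Wₕ = Nₕ/N, N = 5427.
West: Wₕ = 0.34383637; term = 0.34383637²·(1 − 0.23151125)·889.2/432 = 0.18700657.
East: Wₕ = 0.06909895; term = 0.06909895²·(1 − 0.07466667)·2266/28 = 0.3575551.
North: Wₕ = 0.07481113; term = 0.07481113²·(1 − 0.21921182)·1540/89 = 0.075612982.
South: Wₕ = 0.51225355; term = 0.51225355²·(1 − 0.19820144)·6818/551 = 2.6033983.
Sum = 3.223573.

3.22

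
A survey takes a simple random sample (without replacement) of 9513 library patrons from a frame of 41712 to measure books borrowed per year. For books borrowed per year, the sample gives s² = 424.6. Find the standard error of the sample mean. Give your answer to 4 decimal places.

0.1856

Under SRS without replacement, Var(ȳ) = (1 − f)·s²/n with f = n/N = 9513/41712 = 0.22806387.
Var(ȳ) = (1 − 0.22806387)·424.6/9513 = 0.77193613·0.044633659 = 0.034454334.
SE(ȳ) = √(0.034454334) = 0.1856.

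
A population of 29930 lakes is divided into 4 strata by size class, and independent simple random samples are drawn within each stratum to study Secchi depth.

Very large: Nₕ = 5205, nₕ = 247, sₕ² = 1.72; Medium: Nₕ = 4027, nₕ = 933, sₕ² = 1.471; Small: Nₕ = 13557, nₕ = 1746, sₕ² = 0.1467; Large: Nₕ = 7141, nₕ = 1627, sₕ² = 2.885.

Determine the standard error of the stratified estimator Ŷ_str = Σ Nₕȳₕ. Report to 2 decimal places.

Var(Ŷ_str) = Σₕ Nₕ²(1 − fₕ)sₕ²/nₕ.
Very large: 5205²·(1 − 247/5205)·1.72/247 = 179704.42.
Medium: 4027²·(1 − 933/4027)·1.471/933 = 19644.138.
Small: 13557²·(1 − 1746/13557)·0.1467/1746 = 13453.527.
Large: 7141²·(1 − 1627/7141)·2.885/1627 = 69820.678.
Sum = 282622.76.
SE = √(282622.76) = 531.62.

531.62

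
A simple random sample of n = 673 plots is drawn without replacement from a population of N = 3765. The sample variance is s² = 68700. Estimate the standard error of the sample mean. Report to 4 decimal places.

9.1560

Under SRS without replacement, Var(ȳ) = (1 − f)·s²/n with f = n/N = 673/3765 = 0.17875166.
Var(ȳ) = (1 − 0.17875166)·68700/673 = 0.82124834·102.08024 = 83.833226.
SE(ȳ) = √(83.833226) = 9.1560.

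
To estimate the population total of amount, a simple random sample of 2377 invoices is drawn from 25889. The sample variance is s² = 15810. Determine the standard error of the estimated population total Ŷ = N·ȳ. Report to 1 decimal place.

Var(Ŷ) = N²·Var(ȳ) = N²·(1 − n/N)·s²/n.
f = 2377/25889 = 0.09181506; Var(ȳ) = 0.90818494·15810/2377 = 6.040557.
Var(Ŷ) = 25889² · 6.040557 = 4.0486249 × 10^9.
SE(Ŷ) = √(4.0486249 × 10^9) = 63628.8.

63628.8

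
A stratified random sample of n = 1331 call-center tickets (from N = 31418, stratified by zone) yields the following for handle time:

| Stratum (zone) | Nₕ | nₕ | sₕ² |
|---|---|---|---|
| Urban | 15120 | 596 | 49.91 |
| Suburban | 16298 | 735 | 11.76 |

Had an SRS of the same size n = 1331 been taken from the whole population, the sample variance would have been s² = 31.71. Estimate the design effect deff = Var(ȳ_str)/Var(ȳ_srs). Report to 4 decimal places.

Var(ȳ_str) = Σ Wₕ²(1−fₕ)sₕ²/nₕ with Wₕ = Nₕ/31418:
  Urban: (15120/31418)²·(1−596/15120)·49.91/596 = 0.018630404
  Suburban: (16298/31418)²·(1−735/16298)·11.76/735 = 0.0041114077
  → Var(ȳ_str) = 0.022741812.
Var(ȳ_srs) = (1 − 1331/31418)·31.71/1331 = 0.022814898.
deff = 0.022741812 / 0.022814898 = 0.9968.

0.9968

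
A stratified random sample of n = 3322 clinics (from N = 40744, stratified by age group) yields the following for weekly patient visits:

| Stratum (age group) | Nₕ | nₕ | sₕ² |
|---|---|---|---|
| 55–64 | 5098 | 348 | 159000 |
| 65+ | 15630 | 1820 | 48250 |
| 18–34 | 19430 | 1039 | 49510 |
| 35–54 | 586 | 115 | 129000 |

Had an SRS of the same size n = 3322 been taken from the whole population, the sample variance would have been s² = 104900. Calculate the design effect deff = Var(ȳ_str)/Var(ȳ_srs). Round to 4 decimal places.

0.7087

Var(ȳ_str) = Σ Wₕ²(1−fₕ)sₕ²/nₕ with Wₕ = Nₕ/40744:
  55–64: (5098/40744)²·(1−348/5098)·159000/348 = 6.664752
  65+: (15630/40744)²·(1−1820/15630)·48250/1820 = 3.4470792
  18–34: (19430/40744)²·(1−1039/19430)·49510/1039 = 10.257185
  35–54: (586/40744)²·(1−115/586)·129000/115 = 0.18650182
  → Var(ȳ_str) = 20.555518.
Var(ȳ_srs) = (1 − 3322/40744)·104900/3322 = 29.002751.
deff = 20.555518 / 29.002751 = 0.7087.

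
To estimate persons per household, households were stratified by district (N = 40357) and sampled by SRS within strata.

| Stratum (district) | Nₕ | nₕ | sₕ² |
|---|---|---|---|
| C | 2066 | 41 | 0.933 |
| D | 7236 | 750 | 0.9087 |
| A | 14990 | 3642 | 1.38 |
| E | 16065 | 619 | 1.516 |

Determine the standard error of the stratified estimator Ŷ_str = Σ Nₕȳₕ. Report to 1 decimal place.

907.9

Var(Ŷ_str) = Σₕ Nₕ²(1 − fₕ)sₕ²/nₕ.
C: 2066²·(1 − 41/2066)·0.933/41 = 95203.548.
D: 7236²·(1 − 750/7236)·0.9087/750 = 56863.654.
A: 14990²·(1 − 3642/14990)·1.38/3642 = 64455.518.
E: 16065²·(1 − 619/16065)·1.516/619 = 607722.5.
Sum = 824245.22.
SE = √(824245.22) = 907.9.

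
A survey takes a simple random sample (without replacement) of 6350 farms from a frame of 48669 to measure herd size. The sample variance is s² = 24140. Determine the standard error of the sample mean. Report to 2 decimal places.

1.82

Under SRS without replacement, Var(ȳ) = (1 − f)·s²/n with f = n/N = 6350/48669 = 0.13047320.
Var(ȳ) = (1 − 0.13047320)·24140/6350 = 0.86952680·3.8015748 = 3.3055712.
SE(ȳ) = √(3.3055712) = 1.82.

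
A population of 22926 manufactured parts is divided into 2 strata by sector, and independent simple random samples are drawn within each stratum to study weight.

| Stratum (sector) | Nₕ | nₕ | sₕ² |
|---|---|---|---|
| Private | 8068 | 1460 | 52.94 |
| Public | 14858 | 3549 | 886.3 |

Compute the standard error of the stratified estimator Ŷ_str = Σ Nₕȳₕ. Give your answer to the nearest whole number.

6625

Var(Ŷ_str) = Σₕ Nₕ²(1 − fₕ)sₕ²/nₕ.
Private: 8068²·(1 − 1460/8068)·52.94/1460 = 1.9331565 × 10^6.
Public: 14858²·(1 − 3549/14858)·886.3/3549 = 4.1962302 × 10^7.
Sum = 4.3895459 × 10^7.
SE = √(4.3895459 × 10^7) = 6625.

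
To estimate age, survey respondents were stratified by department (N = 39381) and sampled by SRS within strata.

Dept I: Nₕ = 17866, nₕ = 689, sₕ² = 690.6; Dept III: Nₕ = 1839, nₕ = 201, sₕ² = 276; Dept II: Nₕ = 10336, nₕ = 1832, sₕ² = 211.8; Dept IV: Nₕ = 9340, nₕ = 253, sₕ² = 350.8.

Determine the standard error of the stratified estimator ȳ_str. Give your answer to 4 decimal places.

Var(ȳ_str) = Σₕ Wₕ²(1 − fₕ)sₕ²/nₕ with Wₕ = Nₕ/N, N = 39381.
Dept I: Wₕ = 0.45367055; term = 0.45367055²·(1 − 0.03856487)·690.6/689 = 0.19833918.
Dept III: Wₕ = 0.04669765; term = 0.04669765²·(1 − 0.10929853)·276/201 = 0.0026670746.
Dept II: Wₕ = 0.26246159; term = 0.26246159²·(1 − 0.17724458)·211.8/1832 = 0.0065524356.
Dept IV: Wₕ = 0.23717021; term = 0.23717021²·(1 − 0.02708779)·350.8/253 = 0.07588099.
Sum = 0.28343968.
SE = √(0.28343968) = 0.5324.

0.5324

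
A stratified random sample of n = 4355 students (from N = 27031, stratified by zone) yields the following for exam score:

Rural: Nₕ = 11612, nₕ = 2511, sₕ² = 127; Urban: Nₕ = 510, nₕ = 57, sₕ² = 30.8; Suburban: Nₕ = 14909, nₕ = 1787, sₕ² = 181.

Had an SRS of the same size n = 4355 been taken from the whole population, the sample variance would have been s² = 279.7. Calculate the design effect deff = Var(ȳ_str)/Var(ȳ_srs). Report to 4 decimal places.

0.6423

Var(ȳ_str) = Σ Wₕ²(1−fₕ)sₕ²/nₕ with Wₕ = Nₕ/27031:
  Rural: (11612/27031)²·(1−2511/11612)·127/2511 = 0.0073152458
  Urban: (510/27031)²·(1−57/510)·30.8/57 = 1.7085198 × 10^-4
  Suburban: (14909/27031)²·(1−1787/14909)·181/1787 = 0.027119292
  → Var(ȳ_str) = 0.03460539.
Var(ȳ_srs) = (1 − 4355/27031)·279.7/4355 = 0.05387765.
deff = 0.03460539 / 0.05387765 = 0.6423.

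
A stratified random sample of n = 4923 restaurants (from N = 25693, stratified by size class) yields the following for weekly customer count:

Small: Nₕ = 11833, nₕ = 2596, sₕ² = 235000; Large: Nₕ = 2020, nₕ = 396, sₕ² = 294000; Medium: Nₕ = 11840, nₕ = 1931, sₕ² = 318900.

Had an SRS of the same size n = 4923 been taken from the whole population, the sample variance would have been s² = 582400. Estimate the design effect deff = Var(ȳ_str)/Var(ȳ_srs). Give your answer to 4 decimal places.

0.5022

Var(ȳ_str) = Σ Wₕ²(1−fₕ)sₕ²/nₕ with Wₕ = Nₕ/25693:
  Small: (11833/25693)²·(1−2596/11833)·235000/2596 = 14.988541
  Large: (2020/25693)²·(1−396/2020)·294000/396 = 3.6894354
  Medium: (11840/25693)²·(1−1931/11840)·318900/1931 = 29.351084
  → Var(ȳ_str) = 48.02906.
Var(ȳ_srs) = (1 − 4923/25693)·582400/4923 = 95.634196.
deff = 48.02906 / 95.634196 = 0.5022.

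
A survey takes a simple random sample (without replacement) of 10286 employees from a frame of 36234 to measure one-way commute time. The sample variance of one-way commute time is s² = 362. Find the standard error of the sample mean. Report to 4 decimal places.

Under SRS without replacement, Var(ȳ) = (1 − f)·s²/n with f = n/N = 10286/36234 = 0.28387702.
Var(ȳ) = (1 − 0.28387702)·362/10286 = 0.71612298·0.035193467 = 0.02520285.
SE(ȳ) = √(0.02520285) = 0.1588.

0.1588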